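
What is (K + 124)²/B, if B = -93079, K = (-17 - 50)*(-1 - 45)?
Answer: -1468348/13297 ≈ -110.43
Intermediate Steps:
K = 3082 (K = -67*(-46) = 3082)
(K + 124)²/B = (3082 + 124)²/(-93079) = 3206²*(-1/93079) = 10278436*(-1/93079) = -1468348/13297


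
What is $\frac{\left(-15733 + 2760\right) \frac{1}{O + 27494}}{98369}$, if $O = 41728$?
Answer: $- \frac{12973}{6809298918} \approx -1.9052 \cdot 10^{-6}$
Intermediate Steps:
$\frac{\left(-15733 + 2760\right) \frac{1}{O + 27494}}{98369} = \frac{\left(-15733 + 2760\right) \frac{1}{41728 + 27494}}{98369} = - \frac{12973}{69222} \cdot \frac{1}{98369} = \left(-12973\right) \frac{1}{69222} \cdot \frac{1}{98369} = \left(- \frac{12973}{69222}\right) \frac{1}{98369} = - \frac{12973}{6809298918}$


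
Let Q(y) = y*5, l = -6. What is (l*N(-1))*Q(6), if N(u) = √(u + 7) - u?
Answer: -180 - 180*√6 ≈ -620.91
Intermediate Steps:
Q(y) = 5*y
N(u) = √(7 + u) - u
(l*N(-1))*Q(6) = (-6*(√(7 - 1) - 1*(-1)))*(5*6) = -6*(√6 + 1)*30 = -6*(1 + √6)*30 = (-6 - 6*√6)*30 = -180 - 180*√6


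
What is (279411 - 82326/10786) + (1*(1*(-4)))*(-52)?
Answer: 1507944104/5393 ≈ 2.7961e+5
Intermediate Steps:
(279411 - 82326/10786) + (1*(1*(-4)))*(-52) = (279411 - 82326*1/10786) + (1*(-4))*(-52) = (279411 - 41163/5393) - 4*(-52) = 1506822360/5393 + 208 = 1507944104/5393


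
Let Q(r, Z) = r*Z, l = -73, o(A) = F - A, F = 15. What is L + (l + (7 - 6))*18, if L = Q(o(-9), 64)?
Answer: 240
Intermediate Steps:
o(A) = 15 - A
Q(r, Z) = Z*r
L = 1536 (L = 64*(15 - 1*(-9)) = 64*(15 + 9) = 64*24 = 1536)
L + (l + (7 - 6))*18 = 1536 + (-73 + (7 - 6))*18 = 1536 + (-73 + 1)*18 = 1536 - 72*18 = 1536 - 1296 = 240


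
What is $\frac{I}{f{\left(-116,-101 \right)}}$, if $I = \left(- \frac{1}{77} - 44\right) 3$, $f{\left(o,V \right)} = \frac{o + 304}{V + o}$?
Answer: $\frac{315177}{2068} \approx 152.41$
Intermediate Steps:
$f{\left(o,V \right)} = \frac{304 + o}{V + o}$
$I = - \frac{10167}{77}$ ($I = \left(\left(-1\right) \frac{1}{77} - 44\right) 3 = \left(- \frac{1}{77} - 44\right) 3 = \left(- \frac{3389}{77}\right) 3 = - \frac{10167}{77} \approx -132.04$)
$\frac{I}{f{\left(-116,-101 \right)}} = - \frac{10167}{77 \frac{304 - 116}{-101 - 116}} = - \frac{10167}{77 \frac{1}{-217} \cdot 188} = - \frac{10167}{77 \left(\left(- \frac{1}{217}\right) 188\right)} = - \frac{10167}{77 \left(- \frac{188}{217}\right)} = \left(- \frac{10167}{77}\right) \left(- \frac{217}{188}\right) = \frac{315177}{2068}$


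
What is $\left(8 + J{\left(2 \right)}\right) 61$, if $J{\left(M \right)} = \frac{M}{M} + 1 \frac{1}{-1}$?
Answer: $488$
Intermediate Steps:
$J{\left(M \right)} = 0$ ($J{\left(M \right)} = 1 + 1 \left(-1\right) = 1 - 1 = 0$)
$\left(8 + J{\left(2 \right)}\right) 61 = \left(8 + 0\right) 61 = 8 \cdot 61 = 488$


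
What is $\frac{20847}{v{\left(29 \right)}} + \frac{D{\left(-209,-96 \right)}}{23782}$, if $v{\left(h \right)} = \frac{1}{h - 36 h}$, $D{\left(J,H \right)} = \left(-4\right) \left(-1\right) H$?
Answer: $- \frac{251610052347}{11891} \approx -2.116 \cdot 10^{7}$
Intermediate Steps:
$D{\left(J,H \right)} = 4 H$
$v{\left(h \right)} = - \frac{1}{35 h}$ ($v{\left(h \right)} = \frac{1}{\left(-35\right) h} = - \frac{1}{35 h}$)
$\frac{20847}{v{\left(29 \right)}} + \frac{D{\left(-209,-96 \right)}}{23782} = \frac{20847}{\left(- \frac{1}{35}\right) \frac{1}{29}} + \frac{4 \left(-96\right)}{23782} = \frac{20847}{\left(- \frac{1}{35}\right) \frac{1}{29}} - \frac{192}{11891} = \frac{20847}{- \frac{1}{1015}} - \frac{192}{11891} = 20847 \left(-1015\right) - \frac{192}{11891} = -21159705 - \frac{192}{11891} = - \frac{251610052347}{11891}$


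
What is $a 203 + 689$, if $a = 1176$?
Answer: $239417$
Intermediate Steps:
$a 203 + 689 = 1176 \cdot 203 + 689 = 238728 + 689 = 239417$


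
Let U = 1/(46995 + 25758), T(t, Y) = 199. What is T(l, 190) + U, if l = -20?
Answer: 14477848/72753 ≈ 199.00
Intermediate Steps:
U = 1/72753 ≈ 1.3745e-5
T(l, 190) + U = 199 + 1/72753 = 14477848/72753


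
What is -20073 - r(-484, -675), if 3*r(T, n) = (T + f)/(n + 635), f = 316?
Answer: -100372/5 ≈ -20074.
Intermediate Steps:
r(T, n) = (316 + T)/(3*(635 + n)) (r(T, n) = ((T + 316)/(n + 635))/3 = ((316 + T)/(635 + n))/3 = (316 + T)/(3*(635 + n)))
-20073 - r(-484, -675) = -20073 - (316 - 484)/(3*(635 - 675)) = -20073 - (-168)/(3*(-40)) = -20073 - (-1)*(-168)/(3*40) = -20073 - 1*7/5 = -20073 - 7/5 = -100372/5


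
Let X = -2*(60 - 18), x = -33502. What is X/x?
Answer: 6/2393 ≈ 0.0025073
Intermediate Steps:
X = -84 (X = -2*42 = -84)
X/x = -84/(-33502) = -84*(-1/33502) = 6/2393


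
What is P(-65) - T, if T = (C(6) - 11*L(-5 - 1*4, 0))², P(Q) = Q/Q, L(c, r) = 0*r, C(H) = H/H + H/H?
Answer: -3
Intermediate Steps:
C(H) = 2 (C(H) = 1 + 1 = 2)
L(c, r) = 0
P(Q) = 1
T = 4 (T = (2 - 11*0)² = (2 + 0)² = 2² = 4)
P(-65) - T = 1 - 1*4 = 1 - 4 = -3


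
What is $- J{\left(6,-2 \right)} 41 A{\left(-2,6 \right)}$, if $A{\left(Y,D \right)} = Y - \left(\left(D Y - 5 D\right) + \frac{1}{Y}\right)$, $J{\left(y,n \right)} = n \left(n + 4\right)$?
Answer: $6642$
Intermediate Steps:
$J{\left(y,n \right)} = n \left(4 + n\right)$
$A{\left(Y,D \right)} = Y - \frac{1}{Y} + 5 D - D Y$ ($A{\left(Y,D \right)} = Y - \left(\left(- 5 D + D Y\right) + \frac{1}{Y}\right) = Y - \left(\frac{1}{Y} - 5 D + D Y\right) = Y - \frac{1}{Y} + 5 D - D Y$)
$- J{\left(6,-2 \right)} 41 A{\left(-2,6 \right)} = - - 2 \left(4 - 2\right) 41 \left(-2 - \frac{1}{-2} + 5 \cdot 6 - 6 \left(-2\right)\right) = - \left(-2\right) 2 \cdot 41 \left(-2 - - \frac{1}{2} + 30 + 12\right) = - \left(-4\right) 41 \left(-2 + \frac{1}{2} + 30 + 12\right) = - \frac{\left(-164\right) 81}{2} = \left(-1\right) \left(-6642\right) = 6642$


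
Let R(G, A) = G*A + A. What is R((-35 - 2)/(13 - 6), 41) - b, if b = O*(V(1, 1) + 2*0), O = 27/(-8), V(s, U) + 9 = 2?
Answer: -11163/56 ≈ -199.34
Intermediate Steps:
V(s, U) = -7 (V(s, U) = -9 + 2 = -7)
R(G, A) = A + A*G (R(G, A) = A*G + A = A + A*G)
O = -27/8 (O = 27*(-⅛) = -27/8 ≈ -3.3750)
b = 189/8 (b = -27*(-7 + 2*0)/8 = -27*(-7 + 0)/8 = -27/8*(-7) = 189/8 ≈ 23.625)
R((-35 - 2)/(13 - 6), 41) - b = 41*(1 + (-35 - 2)/(13 - 6)) - 1*189/8 = 41*(1 - 37/7) - 189/8 = 41*(-30/7) - 189/8 = -1230/7 - 189/8 = -11163/56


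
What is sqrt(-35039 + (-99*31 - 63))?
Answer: 7*I*sqrt(779) ≈ 195.37*I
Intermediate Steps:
sqrt(-35039 + (-99*31 - 63)) = sqrt(-35039 + (-3069 - 63)) = sqrt(-35039 - 3132) = sqrt(-38171) = 7*I*sqrt(779)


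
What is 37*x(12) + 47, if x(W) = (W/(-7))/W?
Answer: 292/7 ≈ 41.714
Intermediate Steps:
x(W) = -1/7 (x(W) = (W*(-1/7))/W = (-W/7)/W = -1/7)
37*x(12) + 47 = 37*(-1/7) + 47 = -37/7 + 47 = 292/7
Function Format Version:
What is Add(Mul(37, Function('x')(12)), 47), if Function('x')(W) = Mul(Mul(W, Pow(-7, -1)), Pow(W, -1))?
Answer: Rational(292, 7) ≈ 41.714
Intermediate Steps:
Function('x')(W) = Rational(-1, 7) (Function('x')(W) = Mul(Mul(W, Rational(-1, 7)), Pow(W, -1)) = Mul(Mul(Rational(-1, 7), W), Pow(W, -1)) = Rational(-1, 7))
Add(Mul(37, Function('x')(12)), 47) = Add(Mul(37, Rational(-1, 7)), 47) = Add(Rational(-37, 7), 47) = Rational(292, 7)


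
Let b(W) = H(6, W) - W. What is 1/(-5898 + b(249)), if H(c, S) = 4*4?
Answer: -1/6131 ≈ -0.00016311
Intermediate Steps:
H(c, S) = 16
b(W) = 16 - W
1/(-5898 + b(249)) = 1/(-5898 + (16 - 1*249)) = 1/(-5898 + (16 - 249)) = 1/(-5898 - 233) = 1/(-6131) = -1/6131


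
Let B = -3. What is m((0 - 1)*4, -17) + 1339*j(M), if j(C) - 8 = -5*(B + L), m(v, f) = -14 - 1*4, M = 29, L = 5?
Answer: -2696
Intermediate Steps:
m(v, f) = -18 (m(v, f) = -14 - 4 = -18)
j(C) = -2 (j(C) = 8 - 5*(-3 + 5) = 8 - 5*2 = 8 - 10 = -2)
m((0 - 1)*4, -17) + 1339*j(M) = -18 + 1339*(-2) = -18 - 2678 = -2696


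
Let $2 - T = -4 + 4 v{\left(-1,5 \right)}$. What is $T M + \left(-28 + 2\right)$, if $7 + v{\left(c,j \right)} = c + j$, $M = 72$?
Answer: $1270$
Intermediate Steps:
$v{\left(c,j \right)} = -7 + c + j$ ($v{\left(c,j \right)} = -7 + \left(c + j\right) = -7 + c + j$)
$T = 18$ ($T = 2 - \left(-4 + 4 \left(-7 - 1 + 5\right)\right) = 2 - \left(-4 + 4 \left(-3\right)\right) = 2 - \left(-4 - 12\right) = 2 - -16 = 2 + 16 = 18$)
$T M + \left(-28 + 2\right) = 18 \cdot 72 + \left(-28 + 2\right) = 1296 - 26 = 1270$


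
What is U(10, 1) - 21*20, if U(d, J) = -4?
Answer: -424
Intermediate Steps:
U(10, 1) - 21*20 = -4 - 21*20 = -4 - 420 = -424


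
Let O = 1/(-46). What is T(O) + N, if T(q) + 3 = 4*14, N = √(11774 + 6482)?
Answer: 53 + 4*√1141 ≈ 188.11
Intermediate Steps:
N = 4*√1141 (N = √18256 = 4*√1141 ≈ 135.11)
O = -1/46 ≈ -0.021739
T(q) = 53 (T(q) = -3 + 4*14 = -3 + 56 = 53)
T(O) + N = 53 + 4*√1141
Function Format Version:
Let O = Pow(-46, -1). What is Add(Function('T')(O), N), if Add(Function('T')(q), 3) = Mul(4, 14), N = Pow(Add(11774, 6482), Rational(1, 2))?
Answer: Add(53, Mul(4, Pow(1141, Rational(1, 2)))) ≈ 188.11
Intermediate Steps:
N = Mul(4, Pow(1141, Rational(1, 2))) (N = Pow(18256, Rational(1, 2)) = Mul(4, Pow(1141, Rational(1, 2))) ≈ 135.11)
O = Rational(-1, 46) ≈ -0.021739
Function('T')(q) = 53 (Function('T')(q) = Add(-3, Mul(4, 14)) = Add(-3, 56) = 53)
Add(Function('T')(O), N) = Add(53, Mul(4, Pow(1141, Rational(1, 2))))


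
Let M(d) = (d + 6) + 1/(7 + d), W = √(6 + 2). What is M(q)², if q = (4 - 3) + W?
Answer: 23025/392 + 1375*√2/49 ≈ 98.422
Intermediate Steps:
W = 2*√2 (W = √8 = 2*√2 ≈ 2.8284)
q = 1 + 2*√2 (q = (4 - 3) + 2*√2 = 1 + 2*√2 ≈ 3.8284)
M(d) = 6 + d + 1/(7 + d) (M(d) = (6 + d) + 1/(7 + d) = 6 + d + 1/(7 + d))
M(q)² = ((43 + (1 + 2*√2)² + 13*(1 + 2*√2))/(7 + (1 + 2*√2)))² = ((43 + (1 + 2*√2)² + (13 + 26*√2))/(8 + 2*√2))² = ((56 + (1 + 2*√2)² + 26*√2)/(8 + 2*√2))² = (56 + (1 + 2*√2)² + 26*√2)²/(8 + 2*√2)²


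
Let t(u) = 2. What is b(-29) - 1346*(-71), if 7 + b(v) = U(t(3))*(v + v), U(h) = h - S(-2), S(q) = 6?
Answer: 95791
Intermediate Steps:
U(h) = -6 + h (U(h) = h - 1*6 = h - 6 = -6 + h)
b(v) = -7 - 8*v (b(v) = -7 + (-6 + 2)*(v + v) = -7 - 8*v)
b(-29) - 1346*(-71) = (-7 - 8*(-29)) - 1346*(-71) = (-7 + 232) + 95566 = 225 + 95566 = 95791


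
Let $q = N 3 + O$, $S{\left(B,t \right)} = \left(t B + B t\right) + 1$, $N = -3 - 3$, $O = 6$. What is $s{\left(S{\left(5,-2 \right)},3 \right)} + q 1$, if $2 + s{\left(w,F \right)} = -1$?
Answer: $-15$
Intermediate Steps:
$N = -6$ ($N = -3 - 3 = -6$)
$S{\left(B,t \right)} = 1 + 2 B t$ ($S{\left(B,t \right)} = \left(B t + B t\right) + 1 = 2 B t + 1 = 1 + 2 B t$)
$s{\left(w,F \right)} = -3$ ($s{\left(w,F \right)} = -2 - 1 = -3$)
$q = -12$ ($q = \left(-6\right) 3 + 6 = -18 + 6 = -12$)
$s{\left(S{\left(5,-2 \right)},3 \right)} + q 1 = -3 - 12 = -15$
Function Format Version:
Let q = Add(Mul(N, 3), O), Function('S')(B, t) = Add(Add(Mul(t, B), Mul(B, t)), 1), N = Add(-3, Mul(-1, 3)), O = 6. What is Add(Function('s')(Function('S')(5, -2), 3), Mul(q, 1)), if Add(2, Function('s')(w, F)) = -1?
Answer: -15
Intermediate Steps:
N = -6 (N = Add(-3, -3) = -6)
Function('S')(B, t) = Add(1, Mul(2, B, t)) (Function('S')(B, t) = Add(Add(Mul(B, t), Mul(B, t)), 1) = Add(Mul(2, B, t), 1) = Add(1, Mul(2, B, t)))
Function('s')(w, F) = -3 (Function('s')(w, F) = Add(-2, -1) = -3)
q = -12 (q = Add(Mul(-6, 3), 6) = Add(-18, 6) = -12)
Add(Function('s')(Function('S')(5, -2), 3), Mul(q, 1)) = Add(-3, Mul(-12, 1)) = Add(-3, -12) = -15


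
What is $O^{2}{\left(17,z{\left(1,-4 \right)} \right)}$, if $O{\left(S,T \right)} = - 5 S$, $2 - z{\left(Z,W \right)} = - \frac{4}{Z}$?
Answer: $7225$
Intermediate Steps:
$z{\left(Z,W \right)} = 2 + \frac{4}{Z}$ ($z{\left(Z,W \right)} = 2 - - \frac{4}{Z} = 2 + \frac{4}{Z}$)
$O^{2}{\left(17,z{\left(1,-4 \right)} \right)} = \left(\left(-5\right) 17\right)^{2} = \left(-85\right)^{2} = 7225$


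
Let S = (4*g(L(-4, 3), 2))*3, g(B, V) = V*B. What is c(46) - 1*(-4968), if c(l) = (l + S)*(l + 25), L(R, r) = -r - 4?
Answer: -3694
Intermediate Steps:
L(R, r) = -4 - r
g(B, V) = B*V
S = -168 (S = (4*((-4 - 1*3)*2))*3 = (4*((-4 - 3)*2))*3 = (4*(-7*2))*3 = (4*(-14))*3 = -56*3 = -168)
c(l) = (-168 + l)*(25 + l) (c(l) = (l - 168)*(l + 25) = (-168 + l)*(25 + l))
c(46) - 1*(-4968) = (-4200 + 46**2 - 143*46) - 1*(-4968) = (-4200 + 2116 - 6578) + 4968 = -8662 + 4968 = -3694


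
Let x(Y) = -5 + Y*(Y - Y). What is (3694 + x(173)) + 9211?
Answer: 12900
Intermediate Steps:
x(Y) = -5 (x(Y) = -5 + Y*0 = -5 + 0 = -5)
(3694 + x(173)) + 9211 = (3694 - 5) + 9211 = 3689 + 9211 = 12900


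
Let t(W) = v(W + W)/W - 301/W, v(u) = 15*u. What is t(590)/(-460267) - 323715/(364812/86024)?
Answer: -90025391917938557/1179374352790 ≈ -76333.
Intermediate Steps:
t(W) = 30 - 301/W (t(W) = (15*(W + W))/W - 301/W = (15*(2*W))/W - 301/W = (30*W)/W - 301/W = 30 - 301/W)
t(590)/(-460267) - 323715/(364812/86024) = (30 - 301/590)/(-460267) - 323715/(364812/86024) = (30 - 301*1/590)*(-1/460267) - 323715/(364812*(1/86024)) = (30 - 301/590)*(-1/460267) - 323715/91203/21506 = (17399/590)*(-1/460267) - 323715*21506/91203 = -17399/271557530 - 331514990/4343 = -90025391917938557/1179374352790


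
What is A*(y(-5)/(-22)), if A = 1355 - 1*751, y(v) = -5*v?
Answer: -7550/11 ≈ -686.36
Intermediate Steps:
A = 604 (A = 1355 - 751 = 604)
A*(y(-5)/(-22)) = 604*(-5*(-5)/(-22)) = 604*(25*(-1/22)) = 604*(-25/22) = -7550/11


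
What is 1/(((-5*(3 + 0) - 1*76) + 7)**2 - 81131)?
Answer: -1/74075 ≈ -1.3500e-5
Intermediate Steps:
1/(((-5*(3 + 0) - 1*76) + 7)**2 - 81131) = 1/(((-5*3 - 76) + 7)**2 - 81131) = 1/(((-15 - 76) + 7)**2 - 81131) = 1/((-91 + 7)**2 - 81131) = 1/((-84)**2 - 81131) = 1/(7056 - 81131) = 1/(-74075) = -1/74075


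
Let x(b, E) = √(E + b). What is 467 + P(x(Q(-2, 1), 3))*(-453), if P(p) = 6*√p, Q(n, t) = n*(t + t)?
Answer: 467 - 2718*√I ≈ -1454.9 - 1921.9*I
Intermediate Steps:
Q(n, t) = 2*n*t (Q(n, t) = n*(2*t) = 2*n*t)
467 + P(x(Q(-2, 1), 3))*(-453) = 467 + (6*√(√(3 + 2*(-2)*1)))*(-453) = 467 + (6*√(√(3 - 4)))*(-453) = 467 + (6*√(√(-1)))*(-453) = 467 + (6*√I)*(-453) = 467 - 2718*√I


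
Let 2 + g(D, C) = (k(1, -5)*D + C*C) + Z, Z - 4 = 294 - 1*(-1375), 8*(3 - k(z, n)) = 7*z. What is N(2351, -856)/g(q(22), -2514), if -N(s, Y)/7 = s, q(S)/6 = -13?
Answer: -65828/25286805 ≈ -0.0026033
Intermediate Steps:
q(S) = -78 (q(S) = 6*(-13) = -78)
k(z, n) = 3 - 7*z/8
N(s, Y) = -7*s
Z = 1673 (Z = 4 + (294 - 1*(-1375)) = 4 + (294 + 1375) = 4 + 1669 = 1673)
g(D, C) = 1671 + C² + 17*D/8 (g(D, C) = -2 + (((3 - 7/8*1)*D + C*C) + 1673) = -2 + (((3 - 7/8)*D + C²) + 1673) = -2 + ((17*D/8 + C²) + 1673) = -2 + ((C² + 17*D/8) + 1673) = -2 + (1673 + C² + 17*D/8) = 1671 + C² + 17*D/8)
N(2351, -856)/g(q(22), -2514) = (-7*2351)/(1671 + (-2514)² + (17/8)*(-78)) = -16457/(1671 + 6320196 - 663/4) = -16457/25286805/4 = -16457*4/25286805 = -65828/25286805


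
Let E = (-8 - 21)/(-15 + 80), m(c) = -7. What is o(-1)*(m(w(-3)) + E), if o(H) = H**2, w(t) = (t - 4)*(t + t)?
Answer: -484/65 ≈ -7.4462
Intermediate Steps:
w(t) = 2*t*(-4 + t) (w(t) = (-4 + t)*(2*t) = 2*t*(-4 + t))
E = -29/65 ≈ -0.44615
o(-1)*(m(w(-3)) + E) = (-1)**2*(-7 - 29/65) = 1*(-484/65) = -484/65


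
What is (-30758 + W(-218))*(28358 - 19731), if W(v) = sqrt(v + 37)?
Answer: -265349266 + 8627*I*sqrt(181) ≈ -2.6535e+8 + 1.1606e+5*I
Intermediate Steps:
W(v) = sqrt(37 + v)
(-30758 + W(-218))*(28358 - 19731) = (-30758 + sqrt(37 - 218))*(28358 - 19731) = (-30758 + sqrt(-181))*8627 = (-30758 + I*sqrt(181))*8627 = -265349266 + 8627*I*sqrt(181)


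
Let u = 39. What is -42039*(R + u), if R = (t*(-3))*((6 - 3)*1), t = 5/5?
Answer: -1261170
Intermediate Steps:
t = 1 (t = 5*(⅕) = 1)
R = -9 (R = (1*(-3))*((6 - 3)*1) = -9 ≈ -9.0000)
-42039*(R + u) = -42039*(-9 + 39) = -42039*30 = -1261170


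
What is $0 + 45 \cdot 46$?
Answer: $2070$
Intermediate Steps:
$0 + 45 \cdot 46 = 0 + 2070 = 2070$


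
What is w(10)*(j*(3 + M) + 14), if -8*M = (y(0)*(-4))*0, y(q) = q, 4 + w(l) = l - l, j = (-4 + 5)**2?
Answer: -68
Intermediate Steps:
j = 1 (j = 1**2 = 1)
w(l) = -4 (w(l) = -4 + (l - l) = -4 + 0 = -4)
M = 0 (M = -0*(-4)*0/8 = -0*0 = -1/8*0 = 0)
w(10)*(j*(3 + M) + 14) = -4*(1*(3 + 0) + 14) = -4*(1*3 + 14) = -4*(3 + 14) = -4*17 = -68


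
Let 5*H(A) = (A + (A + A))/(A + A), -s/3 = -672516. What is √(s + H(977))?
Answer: √201754830/10 ≈ 1420.4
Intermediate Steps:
s = 2017548 (s = -3*(-672516) = 2017548)
H(A) = 3/10 (H(A) = ((A + (A + A))/(A + A))/5 = ((A + 2*A)/((2*A)))/5 = ((3*A)*(1/(2*A)))/5 = (⅕)*(3/2) = 3/10)
√(s + H(977)) = √(2017548 + 3/10) = √(20175483/10) = √201754830/10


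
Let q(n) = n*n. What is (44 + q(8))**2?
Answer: 11664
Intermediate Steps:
q(n) = n**2
(44 + q(8))**2 = (44 + 8**2)**2 = (44 + 64)**2 = 108**2 = 11664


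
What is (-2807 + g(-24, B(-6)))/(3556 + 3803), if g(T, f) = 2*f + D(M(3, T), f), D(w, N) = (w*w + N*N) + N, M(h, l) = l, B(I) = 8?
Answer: -2143/7359 ≈ -0.29121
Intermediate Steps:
D(w, N) = N + N**2 + w**2 (D(w, N) = (w**2 + N**2) + N = (N**2 + w**2) + N = N + N**2 + w**2)
g(T, f) = T**2 + f**2 + 3*f (g(T, f) = 2*f + (f + f**2 + T**2) = 2*f + (f + T**2 + f**2) = T**2 + f**2 + 3*f)
(-2807 + g(-24, B(-6)))/(3556 + 3803) = (-2807 + ((-24)**2 + 8**2 + 3*8))/(3556 + 3803) = (-2807 + (576 + 64 + 24))/7359 = (-2807 + 664)*(1/7359) = -2143*1/7359 = -2143/7359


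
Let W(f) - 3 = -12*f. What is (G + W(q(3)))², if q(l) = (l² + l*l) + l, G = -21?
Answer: 72900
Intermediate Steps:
q(l) = l + 2*l² (q(l) = (l² + l²) + l = 2*l² + l = l + 2*l²)
W(f) = 3 - 12*f
(G + W(q(3)))² = (-21 + (3 - 36*(1 + 2*3)))² = (-21 + (3 - 36*(1 + 6)))² = (-21 + (3 - 36*7))² = (-21 + (3 - 12*21))² = (-21 + (3 - 252))² = (-21 - 249)² = (-270)² = 72900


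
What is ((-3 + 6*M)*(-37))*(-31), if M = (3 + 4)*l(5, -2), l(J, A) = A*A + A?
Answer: 92907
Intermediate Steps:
l(J, A) = A + A² (l(J, A) = A² + A = A + A²)
M = 14 (M = (3 + 4)*(-2*(1 - 2)) = 7*(-2*(-1)) = 7*2 = 14)
((-3 + 6*M)*(-37))*(-31) = ((-3 + 6*14)*(-37))*(-31) = ((-3 + 84)*(-37))*(-31) = (81*(-37))*(-31) = -2997*(-31) = 92907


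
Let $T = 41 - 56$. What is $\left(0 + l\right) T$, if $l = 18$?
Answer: $-270$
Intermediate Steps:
$T = -15$
$\left(0 + l\right) T = \left(0 + 18\right) \left(-15\right) = 18 \left(-15\right) = -270$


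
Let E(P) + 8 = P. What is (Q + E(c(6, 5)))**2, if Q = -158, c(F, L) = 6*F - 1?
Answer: 17161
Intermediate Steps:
c(F, L) = -1 + 6*F
E(P) = -8 + P
(Q + E(c(6, 5)))**2 = (-158 + (-8 + (-1 + 6*6)))**2 = (-158 + (-8 + (-1 + 36)))**2 = (-158 + (-8 + 35))**2 = (-158 + 27)**2 = (-131)**2 = 17161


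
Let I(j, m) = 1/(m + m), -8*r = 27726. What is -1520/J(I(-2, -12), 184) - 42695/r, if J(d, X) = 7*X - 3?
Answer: 39676108/3562791 ≈ 11.136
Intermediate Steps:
r = -13863/4 (r = -⅛*27726 = -13863/4 ≈ -3465.8)
I(j, m) = 1/(2*m)
J(d, X) = -3 + 7*X
-1520/J(I(-2, -12), 184) - 42695/r = -1520/(-3 + 7*184) - 42695/(-13863/4) = -1520/(-3 + 1288) - 42695*(-4/13863) = -1520/1285 + 170780/13863 = -1520*1/1285 + 170780/13863 = -304/257 + 170780/13863 = 39676108/3562791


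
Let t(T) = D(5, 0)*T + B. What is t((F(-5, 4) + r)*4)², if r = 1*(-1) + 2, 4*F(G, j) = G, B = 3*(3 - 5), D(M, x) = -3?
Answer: 9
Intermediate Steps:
B = -6 (B = 3*(-2) = -6)
F(G, j) = G/4
r = 1 (r = -1 + 2 = 1)
t(T) = -6 - 3*T (t(T) = -3*T - 6 = -6 - 3*T)
t((F(-5, 4) + r)*4)² = (-6 - 3*((¼)*(-5) + 1)*4)² = (-6 - 3*(-5/4 + 1)*4)² = (-6 - (-3)*4/4)² = (-6 - 3*(-1))² = (-6 + 3)² = (-3)² = 9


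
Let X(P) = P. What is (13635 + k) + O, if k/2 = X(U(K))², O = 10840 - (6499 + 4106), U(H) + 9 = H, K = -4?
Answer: 14208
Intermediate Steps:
U(H) = -9 + H
O = 235 (O = 10840 - 1*10605 = 10840 - 10605 = 235)
k = 338 (k = 2*(-9 - 4)² = 2*(-13)² = 2*169 = 338)
(13635 + k) + O = (13635 + 338) + 235 = 13973 + 235 = 14208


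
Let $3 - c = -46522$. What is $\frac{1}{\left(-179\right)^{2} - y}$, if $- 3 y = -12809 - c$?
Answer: $\frac{1}{12263} \approx 8.1546 \cdot 10^{-5}$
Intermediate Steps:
$c = 46525$ ($c = 3 - -46522 = 3 + 46522 = 46525$)
$y = 19778$ ($y = - \frac{-12809 - 46525}{3} = \left(- \frac{1}{3}\right) \left(-59334\right) = 19778$)
$\frac{1}{\left(-179\right)^{2} - y} = \frac{1}{\left(-179\right)^{2} - 19778} = \frac{1}{32041 - 19778} = \frac{1}{12263}$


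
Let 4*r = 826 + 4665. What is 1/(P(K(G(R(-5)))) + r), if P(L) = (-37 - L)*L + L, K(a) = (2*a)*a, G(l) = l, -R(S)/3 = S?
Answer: -4/869309 ≈ -4.6014e-6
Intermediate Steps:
R(S) = -3*S
K(a) = 2*a**2
r = 5491/4 (r = (826 + 4665)/4 = (1/4)*5491 = 5491/4 ≈ 1372.8)
P(L) = L + L*(-37 - L) (P(L) = L*(-37 - L) + L = L + L*(-37 - L))
1/(P(K(G(R(-5)))) + r) = 1/(-2*(-3*(-5))**2*(36 + 2*(-3*(-5))**2) + 5491/4) = 1/(-2*15**2*(36 + 2*15**2) + 5491/4) = 1/(-2*225*(36 + 2*225) + 5491/4) = 1/(-1*450*(36 + 450) + 5491/4) = 1/(-1*450*486 + 5491/4) = 1/(-218700 + 5491/4) = 1/(-869309/4) = -4/869309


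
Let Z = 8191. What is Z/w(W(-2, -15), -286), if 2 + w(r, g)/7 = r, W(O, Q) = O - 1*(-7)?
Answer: 8191/21 ≈ 390.05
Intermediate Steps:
W(O, Q) = 7 + O (W(O, Q) = O + 7 = 7 + O)
w(r, g) = -14 + 7*r
Z/w(W(-2, -15), -286) = 8191/(-14 + 7*(7 - 2)) = 8191/(-14 + 7*5) = 8191/(-14 + 35) = 8191/21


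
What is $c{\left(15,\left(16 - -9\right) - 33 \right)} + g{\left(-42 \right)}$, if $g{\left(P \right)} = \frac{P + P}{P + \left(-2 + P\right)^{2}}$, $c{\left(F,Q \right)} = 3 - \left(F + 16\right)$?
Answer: $- \frac{26558}{947} \approx -28.044$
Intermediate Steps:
$c{\left(F,Q \right)} = -13 - F$ ($c{\left(F,Q \right)} = 3 - \left(16 + F\right) = -13 - F$)
$g{\left(P \right)} = \frac{2 P}{P + \left(-2 + P\right)^{2}}$
$c{\left(15,\left(16 - -9\right) - 33 \right)} + g{\left(-42 \right)} = \left(-13 - 15\right) + 2 \left(-42\right) \frac{1}{-42 + \left(-2 - 42\right)^{2}} = \left(-13 - 15\right) + 2 \left(-42\right) \frac{1}{-42 + \left(-44\right)^{2}} = -28 + 2 \left(-42\right) \frac{1}{-42 + 1936} = -28 + 2 \left(-42\right) \frac{1}{1894} = -28 - \frac{42}{947} = - \frac{26558}{947}$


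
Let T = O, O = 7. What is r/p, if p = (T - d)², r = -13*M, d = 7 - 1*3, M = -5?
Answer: 65/9 ≈ 7.2222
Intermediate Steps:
d = 4 (d = 7 - 3 = 4)
T = 7
r = 65 (r = -13*(-5) = 65)
p = 9 (p = (7 - 1*4)² = (7 - 4)² = 3² = 9)
r/p = 65/9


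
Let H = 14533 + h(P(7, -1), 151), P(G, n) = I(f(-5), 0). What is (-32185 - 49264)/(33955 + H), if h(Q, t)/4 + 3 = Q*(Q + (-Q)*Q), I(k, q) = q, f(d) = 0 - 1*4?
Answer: -81449/48476 ≈ -1.6802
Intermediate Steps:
f(d) = -4 (f(d) = 0 - 4 = -4)
P(G, n) = 0
h(Q, t) = -12 + 4*Q*(Q - Q²) (h(Q, t) = -12 + 4*(Q*(Q + (-Q)*Q)) = -12 + 4*(Q*(Q - Q²)) = -12 + 4*Q*(Q - Q²))
H = 14521 (H = 14533 + (-12 - 4*0³ + 4*0²) = 14533 + (-12 - 4*0 + 4*0) = 14533 + (-12 + 0 + 0) = 14533 - 12 = 14521)
(-32185 - 49264)/(33955 + H) = (-32185 - 49264)/(33955 + 14521) = -81449/48476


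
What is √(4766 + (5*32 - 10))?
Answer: 2*√1229 ≈ 70.114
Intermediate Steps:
√(4766 + (5*32 - 10)) = √(4766 + (160 - 10)) = √(4766 + 150) = √4916 = 2*√1229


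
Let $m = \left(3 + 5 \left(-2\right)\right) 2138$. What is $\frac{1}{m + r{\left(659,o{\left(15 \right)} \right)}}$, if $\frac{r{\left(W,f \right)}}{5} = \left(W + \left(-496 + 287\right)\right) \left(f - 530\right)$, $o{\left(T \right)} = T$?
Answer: $- \frac{1}{1173716} \approx -8.5199 \cdot 10^{-7}$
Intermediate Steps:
$r{\left(W,f \right)} = 5 \left(-530 + f\right) \left(-209 + W\right)$ ($r{\left(W,f \right)} = 5 \left(W + \left(-496 + 287\right)\right) \left(f - 530\right) = 5 \left(W - 209\right) \left(-530 + f\right) = 5 \left(-209 + W\right) \left(-530 + f\right) = 5 \left(-530 + f\right) \left(-209 + W\right)$)
$m = -14966$ ($m = \left(3 - 10\right) 2138 = \left(-7\right) 2138 = -14966$)
$\frac{1}{m + r{\left(659,o{\left(15 \right)} \right)}} = \frac{1}{-14966 + \left(553850 - 1746350 - 15675 + 5 \cdot 659 \cdot 15\right)} = \frac{1}{-14966 + \left(553850 - 1746350 - 15675 + 49425\right)} = \frac{1}{-14966 - 1158750} = \frac{1}{-1173716} = - \frac{1}{1173716}$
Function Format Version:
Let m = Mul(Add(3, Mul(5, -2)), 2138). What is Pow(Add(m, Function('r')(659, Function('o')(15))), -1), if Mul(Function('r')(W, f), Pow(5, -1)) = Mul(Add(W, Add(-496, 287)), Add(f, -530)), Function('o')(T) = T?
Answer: Rational(-1, 1173716) ≈ -8.5199e-7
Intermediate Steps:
Function('r')(W, f) = Mul(5, Add(-530, f), Add(-209, W)) (Function('r')(W, f) = Mul(5, Mul(Add(W, Add(-496, 287)), Add(f, -530))) = Mul(5, Mul(Add(W, -209), Add(-530, f))) = Mul(5, Mul(Add(-209, W), Add(-530, f))) = Mul(5, Mul(Add(-530, f), Add(-209, W))) = Mul(5, Add(-530, f), Add(-209, W)))
m = -14966 (m = Mul(Add(3, -10), 2138) = Mul(-7, 2138) = -14966)
Pow(Add(m, Function('r')(659, Function('o')(15))), -1) = Pow(Add(-14966, Add(553850, Mul(-2650, 659), Mul(-1045, 15), Mul(5, 659, 15))), -1) = Pow(Add(-14966, Add(553850, -1746350, -15675, 49425)), -1) = Pow(Add(-14966, -1158750), -1) = Pow(-1173716, -1) = Rational(-1, 1173716)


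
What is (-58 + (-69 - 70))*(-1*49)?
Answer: 9653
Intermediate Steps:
(-58 + (-69 - 70))*(-1*49) = (-58 - 139)*(-49) = -197*(-49) = 9653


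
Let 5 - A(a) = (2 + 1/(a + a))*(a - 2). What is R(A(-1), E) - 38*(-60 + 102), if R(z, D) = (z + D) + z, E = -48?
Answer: -1625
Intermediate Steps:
A(a) = 5 - (-2 + a)*(2 + 1/(2*a)) (A(a) = 5 - (2 + 1/(a + a))*(a - 2) = 5 - (2 + 1/(2*a))*(-2 + a) = 5 - (-2 + a)*(2 + 1/(2*a)))
R(z, D) = D + 2*z (R(z, D) = (D + z) + z = D + 2*z)
R(A(-1), E) - 38*(-60 + 102) = (-48 + 2*(17/2 + 1/(-1) - 2*(-1))) - 38*(-60 + 102) = (-48 + 2*(17/2 - 1 + 2)) - 38*42 = (-48 + 2*(19/2)) - 1596 = (-48 + 19) - 1596 = -29 - 1596 = -1625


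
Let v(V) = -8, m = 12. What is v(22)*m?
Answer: -96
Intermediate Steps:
v(22)*m = -8*12 = -96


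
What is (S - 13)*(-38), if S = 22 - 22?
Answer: 494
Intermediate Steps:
S = 0
(S - 13)*(-38) = (0 - 13)*(-38) = -13*(-38) = 494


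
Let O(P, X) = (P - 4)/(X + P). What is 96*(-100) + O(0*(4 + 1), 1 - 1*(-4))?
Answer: -48004/5 ≈ -9600.8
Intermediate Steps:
O(P, X) = (-4 + P)/(P + X)
96*(-100) + O(0*(4 + 1), 1 - 1*(-4)) = 96*(-100) + (-4 + 0*(4 + 1))/(0*(4 + 1) + (1 - 1*(-4))) = -9600 + (-4 + 0*5)/(0*5 + (1 + 4)) = -9600 + (-4 + 0)/(0 + 5) = -9600 - 4/5 = -9600 + (⅕)*(-4) = -9600 - ⅘ = -48004/5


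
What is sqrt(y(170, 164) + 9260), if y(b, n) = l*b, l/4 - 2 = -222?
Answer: 2*I*sqrt(35085) ≈ 374.62*I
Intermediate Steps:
l = -880 (l = 8 + 4*(-222) = 8 - 888 = -880)
y(b, n) = -880*b
sqrt(y(170, 164) + 9260) = sqrt(-880*170 + 9260) = sqrt(-149600 + 9260) = sqrt(-140340) = 2*I*sqrt(35085)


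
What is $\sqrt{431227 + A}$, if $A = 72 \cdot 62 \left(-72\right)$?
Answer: $\sqrt{109819} \approx 331.39$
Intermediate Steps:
$A = -321408$ ($A = 4464 \left(-72\right) = -321408$)
$\sqrt{431227 + A} = \sqrt{431227 - 321408} = \sqrt{109819}$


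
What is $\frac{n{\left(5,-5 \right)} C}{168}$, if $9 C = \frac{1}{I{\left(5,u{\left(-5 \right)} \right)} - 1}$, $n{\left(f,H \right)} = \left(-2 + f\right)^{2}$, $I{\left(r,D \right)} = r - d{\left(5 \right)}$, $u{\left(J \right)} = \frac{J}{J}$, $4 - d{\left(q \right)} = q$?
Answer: $\frac{1}{840} \approx 0.0011905$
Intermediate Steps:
$d{\left(q \right)} = 4 - q$
$u{\left(J \right)} = 1$
$I{\left(r,D \right)} = 1 + r$ ($I{\left(r,D \right)} = r - \left(4 - 5\right) = r - -1 = r + 1 = 1 + r$)
$C = \frac{1}{45}$ ($C = \frac{1}{9 \left(\left(1 + 5\right) - 1\right)} = \frac{1}{9 \left(6 - 1\right)} = \frac{1}{9 \cdot 5} = \frac{1}{9} \cdot \frac{1}{5} = \frac{1}{45} \approx 0.022222$)
$\frac{n{\left(5,-5 \right)} C}{168} = \frac{\left(-2 + 5\right)^{2} \cdot \frac{1}{45}}{168} = \frac{3^{2} \cdot \frac{1}{45}}{168} = \frac{9 \cdot \frac{1}{45}}{168} = \frac{1}{168} \cdot \frac{1}{5} = \frac{1}{840}$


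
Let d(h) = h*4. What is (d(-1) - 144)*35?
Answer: -5180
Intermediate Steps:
d(h) = 4*h
(d(-1) - 144)*35 = (4*(-1) - 144)*35 = (-4 - 144)*35 = -148*35 = -5180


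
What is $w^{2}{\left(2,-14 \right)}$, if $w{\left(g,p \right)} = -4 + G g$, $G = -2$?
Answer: $64$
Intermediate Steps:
$w{\left(g,p \right)} = -4 - 2 g$
$w^{2}{\left(2,-14 \right)} = \left(-4 - 4\right)^{2} = \left(-8\right)^{2} = 64$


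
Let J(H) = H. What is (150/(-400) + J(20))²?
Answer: 24649/64 ≈ 385.14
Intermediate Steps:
(150/(-400) + J(20))² = (150/(-400) + 20)² = (150*(-1/400) + 20)² = (-3/8 + 20)² = (157/8)² = 24649/64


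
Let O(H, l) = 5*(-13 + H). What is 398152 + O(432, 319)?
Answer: 400247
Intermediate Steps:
O(H, l) = -65 + 5*H
398152 + O(432, 319) = 398152 + (-65 + 5*432) = 398152 + (-65 + 2160) = 398152 + 2095 = 400247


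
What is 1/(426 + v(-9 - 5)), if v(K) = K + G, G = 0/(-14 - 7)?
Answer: 1/412 ≈ 0.0024272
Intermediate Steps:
G = 0 (G = 0/(-21) = 0*(-1/21) = 0)
v(K) = K (v(K) = K + 0 = K)
1/(426 + v(-9 - 5)) = 1/(426 + (-9 - 5)) = 1/(426 - 14) = 1/412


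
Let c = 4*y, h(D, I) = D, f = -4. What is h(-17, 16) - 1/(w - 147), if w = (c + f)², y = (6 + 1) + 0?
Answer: -7294/429 ≈ -17.002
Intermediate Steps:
y = 7 (y = 7 + 0 = 7)
c = 28 (c = 4*7 = 28)
w = 576 (w = (28 - 4)² = 24² = 576)
h(-17, 16) - 1/(w - 147) = -17 - 1/(576 - 147) = -17 - 1/429 = -7294/429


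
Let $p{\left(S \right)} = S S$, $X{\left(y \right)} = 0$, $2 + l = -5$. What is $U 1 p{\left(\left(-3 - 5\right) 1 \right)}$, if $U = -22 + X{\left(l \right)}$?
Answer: $-1408$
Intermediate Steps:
$l = -7$ ($l = -2 - 5 = -7$)
$p{\left(S \right)} = S^{2}$
$U = -22$ ($U = -22 + 0 = -22$)
$U 1 p{\left(\left(-3 - 5\right) 1 \right)} = \left(-22\right) 1 \left(\left(-3 - 5\right) 1\right)^{2} = - 22 \left(\left(-8\right) 1\right)^{2} = - 22 \left(-8\right)^{2} = \left(-22\right) 64 = -1408$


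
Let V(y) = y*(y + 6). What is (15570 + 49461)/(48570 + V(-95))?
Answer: 65031/57025 ≈ 1.1404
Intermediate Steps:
V(y) = y*(6 + y)
(15570 + 49461)/(48570 + V(-95)) = (15570 + 49461)/(48570 - 95*(6 - 95)) = 65031/(48570 - 95*(-89)) = 65031/(48570 + 8455) = 65031/57025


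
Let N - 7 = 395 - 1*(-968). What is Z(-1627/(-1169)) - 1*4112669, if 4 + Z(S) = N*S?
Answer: -4805485747/1169 ≈ -4.1108e+6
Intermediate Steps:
N = 1370 (N = 7 + (395 - 1*(-968)) = 7 + (395 + 968) = 7 + 1363 = 1370)
Z(S) = -4 + 1370*S
Z(-1627/(-1169)) - 1*4112669 = (-4 + 1370*(-1627/(-1169))) - 1*4112669 = (-4 + 1370*(-1627*(-1/1169))) - 4112669 = (-4 + 1370*(1627/1169)) - 4112669 = (-4 + 2228990/1169) - 4112669 = 2224314/1169 - 4112669 = -4805485747/1169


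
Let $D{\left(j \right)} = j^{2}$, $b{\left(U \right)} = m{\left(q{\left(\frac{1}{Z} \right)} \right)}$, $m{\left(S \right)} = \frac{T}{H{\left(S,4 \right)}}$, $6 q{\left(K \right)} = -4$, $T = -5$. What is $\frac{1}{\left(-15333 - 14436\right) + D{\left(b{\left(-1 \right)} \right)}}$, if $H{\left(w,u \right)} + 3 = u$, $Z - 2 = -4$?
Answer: $- \frac{1}{29744} \approx -3.362 \cdot 10^{-5}$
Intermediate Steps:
$Z = -2$ ($Z = 2 - 4 = -2$)
$H{\left(w,u \right)} = -3 + u$
$q{\left(K \right)} = - \frac{2}{3}$ ($q{\left(K \right)} = \frac{1}{6} \left(-4\right) = - \frac{2}{3}$)
$m{\left(S \right)} = -5$ ($m{\left(S \right)} = - \frac{5}{-3 + 4} = - \frac{5}{1} = \left(-5\right) 1 = -5$)
$b{\left(U \right)} = -5$
$\frac{1}{\left(-15333 - 14436\right) + D{\left(b{\left(-1 \right)} \right)}} = \frac{1}{\left(-15333 - 14436\right) + \left(-5\right)^{2}} = \frac{1}{-29769 + 25} = \frac{1}{-29744} = - \frac{1}{29744}$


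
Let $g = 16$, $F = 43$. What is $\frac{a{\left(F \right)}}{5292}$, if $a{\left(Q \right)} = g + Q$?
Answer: $\frac{59}{5292} \approx 0.011149$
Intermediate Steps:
$a{\left(Q \right)} = 16 + Q$
$\frac{a{\left(F \right)}}{5292} = \frac{16 + 43}{5292} = 59 \cdot \frac{1}{5292} = \frac{59}{5292}$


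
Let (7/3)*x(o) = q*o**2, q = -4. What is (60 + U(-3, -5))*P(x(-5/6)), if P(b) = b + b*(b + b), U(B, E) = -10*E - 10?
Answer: 72500/441 ≈ 164.40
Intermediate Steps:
x(o) = -12*o**2/7 (x(o) = 3*(-4*o**2)/7 = -12*o**2/7)
U(B, E) = -10 - 10*E
P(b) = b + 2*b**2 (P(b) = b + b*(2*b) = b + 2*b**2)
(60 + U(-3, -5))*P(x(-5/6)) = (60 + (-10 - 10*(-5)))*((-12*(-5/6)**2/7)*(1 + 2*(-12*(-5/6)**2/7))) = (60 + (-10 + 50))*((-12*(-5*1/6)**2/7)*(1 + 2*(-12*(-5*1/6)**2/7))) = (60 + 40)*((-12*(-5/6)**2/7)*(1 + 2*(-12*(-5/6)**2/7))) = 100*((-12/7*25/36)*(1 + 2*(-12/7*25/36))) = 100*(-25*(1 + 2*(-25/21))/21) = 100*(-25*(1 - 50/21)/21) = 100*(-25/21*(-29/21)) = 100*(725/441) = 72500/441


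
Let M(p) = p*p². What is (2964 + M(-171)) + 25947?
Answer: -4971300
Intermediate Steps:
M(p) = p³
(2964 + M(-171)) + 25947 = (2964 + (-171)³) + 25947 = (2964 - 5000211) + 25947 = -4997247 + 25947 = -4971300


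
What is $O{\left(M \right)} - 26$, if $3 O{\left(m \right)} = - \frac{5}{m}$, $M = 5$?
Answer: $- \frac{79}{3} \approx -26.333$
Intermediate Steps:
$O{\left(m \right)} = - \frac{5}{3 m}$ ($O{\left(m \right)} = \frac{\left(-5\right) \frac{1}{m}}{3} = - \frac{5}{3 m}$)
$O{\left(M \right)} - 26 = - \frac{5}{3 \cdot 5} - 26 = \left(- \frac{5}{3}\right) \frac{1}{5} - 26 = - \frac{1}{3} - 26 = - \frac{79}{3}$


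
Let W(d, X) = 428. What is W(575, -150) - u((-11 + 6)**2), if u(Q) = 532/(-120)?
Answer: 12973/30 ≈ 432.43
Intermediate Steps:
u(Q) = -133/30 (u(Q) = 532*(-1/120) = -133/30)
W(575, -150) - u((-11 + 6)**2) = 428 - 1*(-133/30) = 428 + 133/30 = 12973/30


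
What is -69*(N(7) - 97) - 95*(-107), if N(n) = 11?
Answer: 16099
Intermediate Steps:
-69*(N(7) - 97) - 95*(-107) = -69*(11 - 97) - 95*(-107) = -69*(-86) - 1*(-10165) = 5934 + 10165 = 16099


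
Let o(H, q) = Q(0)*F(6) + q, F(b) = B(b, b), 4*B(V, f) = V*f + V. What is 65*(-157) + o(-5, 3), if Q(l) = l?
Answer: -10202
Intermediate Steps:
B(V, f) = V/4 + V*f/4 (B(V, f) = (V*f + V)/4 = (V + V*f)/4 = V/4 + V*f/4)
F(b) = b*(1 + b)/4
o(H, q) = q (o(H, q) = 0*((¼)*6*(1 + 6)) + q = 0*((¼)*6*7) + q = 0*(21/2) + q = 0 + q = q)
65*(-157) + o(-5, 3) = 65*(-157) + 3 = -10205 + 3 = -10202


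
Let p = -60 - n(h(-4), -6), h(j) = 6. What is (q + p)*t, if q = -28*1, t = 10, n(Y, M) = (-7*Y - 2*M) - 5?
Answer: -530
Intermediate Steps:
n(Y, M) = -5 - 7*Y - 2*M
p = -25 (p = -60 - (-5 - 7*6 - 2*(-6)) = -60 - (-5 - 42 + 12) = -60 - 1*(-35) = -60 + 35 = -25)
q = -28
(q + p)*t = (-28 - 25)*10 = -53*10 = -530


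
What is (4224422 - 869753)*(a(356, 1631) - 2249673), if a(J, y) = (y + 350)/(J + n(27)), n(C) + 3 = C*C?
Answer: -8165748106043145/1082 ≈ -7.5469e+12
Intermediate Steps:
n(C) = -3 + C² (n(C) = -3 + C*C = -3 + C²)
a(J, y) = (350 + y)/(726 + J) (a(J, y) = (y + 350)/(J + (-3 + 27²)) = (350 + y)/(J + (-3 + 729)) = (350 + y)/(J + 726) = (350 + y)/(726 + J))
(4224422 - 869753)*(a(356, 1631) - 2249673) = (4224422 - 869753)*((350 + 1631)/(726 + 356) - 2249673) = 3354669*(1981/1082 - 2249673) = 3354669*(-2434144205/1082) = -8165748106043145/1082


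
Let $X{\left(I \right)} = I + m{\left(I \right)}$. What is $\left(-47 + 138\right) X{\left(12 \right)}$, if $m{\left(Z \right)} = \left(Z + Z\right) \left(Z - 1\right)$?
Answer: $25116$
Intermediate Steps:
$m{\left(Z \right)} = 2 Z \left(-1 + Z\right)$
$X{\left(I \right)} = I + 2 I \left(-1 + I\right)$
$\left(-47 + 138\right) X{\left(12 \right)} = \left(-47 + 138\right) 12 \left(-1 + 2 \cdot 12\right) = 91 \cdot 12 \left(-1 + 24\right) = 91 \cdot 12 \cdot 23 = 91 \cdot 276 = 25116$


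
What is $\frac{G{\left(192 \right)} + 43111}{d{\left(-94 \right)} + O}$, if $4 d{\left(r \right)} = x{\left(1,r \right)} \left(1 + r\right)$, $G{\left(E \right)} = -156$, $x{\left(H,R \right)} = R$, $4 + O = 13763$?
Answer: $\frac{7810}{2899} \approx 2.694$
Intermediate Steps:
$O = 13759$ ($O = -4 + 13763 = 13759$)
$d{\left(r \right)} = \frac{r \left(1 + r\right)}{4}$
$\frac{G{\left(192 \right)} + 43111}{d{\left(-94 \right)} + O} = \frac{-156 + 43111}{\frac{1}{4} \left(-94\right) \left(1 - 94\right) + 13759} = \frac{42955}{\frac{1}{4} \left(-94\right) \left(-93\right) + 13759} = \frac{42955}{\frac{4371}{2} + 13759} = \frac{42955}{\frac{31889}{2}} = 42955 \cdot \frac{2}{31889} = \frac{7810}{2899}$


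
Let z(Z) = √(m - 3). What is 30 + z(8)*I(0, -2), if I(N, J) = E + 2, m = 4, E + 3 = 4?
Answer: 33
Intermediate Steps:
E = 1 (E = -3 + 4 = 1)
I(N, J) = 3 (I(N, J) = 1 + 2 = 3)
z(Z) = 1 (z(Z) = √(4 - 3) = √1 = 1)
30 + z(8)*I(0, -2) = 30 + 1*3 = 30 + 3 = 33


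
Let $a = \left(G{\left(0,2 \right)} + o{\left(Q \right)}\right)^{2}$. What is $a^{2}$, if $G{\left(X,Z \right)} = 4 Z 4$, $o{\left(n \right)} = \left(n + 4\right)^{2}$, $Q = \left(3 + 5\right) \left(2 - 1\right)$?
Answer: $959512576$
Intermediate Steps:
$Q = 8$ ($Q = 8 \cdot 1 = 8$)
$o{\left(n \right)} = \left(4 + n\right)^{2}$
$G{\left(X,Z \right)} = 16 Z$
$a = 30976$ ($a = \left(16 \cdot 2 + \left(4 + 8\right)^{2}\right)^{2} = \left(32 + 12^{2}\right)^{2} = \left(32 + 144\right)^{2} = 176^{2} = 30976$)
$a^{2} = 30976^{2} = 959512576$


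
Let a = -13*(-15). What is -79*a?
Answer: -15405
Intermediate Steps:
a = 195
-79*a = -79*195 = -15405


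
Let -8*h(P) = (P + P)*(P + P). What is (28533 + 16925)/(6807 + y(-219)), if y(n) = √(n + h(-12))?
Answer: 3033653/454270 - 1337*I*√291/1362810 ≈ 6.6781 - 0.016736*I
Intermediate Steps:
h(P) = -P²/2 (h(P) = -(P + P)*(P + P)/8 = -2*P*2*P/8 = -P²/2)
y(n) = √(-72 + n) (y(n) = √(n - ½*(-12)²) = √(n - ½*144) = √(n - 72) = √(-72 + n))
(28533 + 16925)/(6807 + y(-219)) = (28533 + 16925)/(6807 + √(-72 - 219)) = 45458/(6807 + √(-291)) = 45458/(6807 + I*√291)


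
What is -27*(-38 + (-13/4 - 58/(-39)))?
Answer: 55827/52 ≈ 1073.6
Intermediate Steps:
-27*(-38 + (-13/4 - 58/(-39))) = -27*(-38 + (-13*¼ - 58*(-1/39))) = -27*(-38 + (-13/4 + 58/39)) = -27*(-38 - 275/156) = -27*(-6203/156) = 55827/52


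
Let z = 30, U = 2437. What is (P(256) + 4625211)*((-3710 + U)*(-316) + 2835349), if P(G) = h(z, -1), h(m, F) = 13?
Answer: 14974703851208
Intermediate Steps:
P(G) = 13
(P(256) + 4625211)*((-3710 + U)*(-316) + 2835349) = (13 + 4625211)*((-3710 + 2437)*(-316) + 2835349) = 4625224*(-1273*(-316) + 2835349) = 4625224*(402268 + 2835349) = 4625224*3237617 = 14974703851208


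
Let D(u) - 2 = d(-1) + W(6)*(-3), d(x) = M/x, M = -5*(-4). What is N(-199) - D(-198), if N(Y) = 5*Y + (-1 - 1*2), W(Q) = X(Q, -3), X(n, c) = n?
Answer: -962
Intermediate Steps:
M = 20
W(Q) = Q
N(Y) = -3 + 5*Y (N(Y) = 5*Y + (-1 - 2) = 5*Y - 3 = -3 + 5*Y)
d(x) = 20/x
D(u) = -36 (D(u) = 2 + (20/(-1) + 6*(-3)) = 2 + (20*(-1) - 18) = 2 + (-20 - 18) = 2 - 38 = -36)
N(-199) - D(-198) = (-3 + 5*(-199)) - 1*(-36) = (-3 - 995) + 36 = -998 + 36 = -962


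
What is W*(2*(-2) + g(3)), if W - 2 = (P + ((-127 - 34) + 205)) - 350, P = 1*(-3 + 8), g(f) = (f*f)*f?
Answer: -6877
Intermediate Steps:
g(f) = f³ (g(f) = f²*f = f³)
P = 5 (P = 1*5 = 5)
W = -299 (W = 2 + ((5 + ((-127 - 34) + 205)) - 350) = 2 + ((5 + (-161 + 205)) - 350) = 2 + ((5 + 44) - 350) = 2 + (49 - 350) = 2 - 301 = -299)
W*(2*(-2) + g(3)) = -299*(2*(-2) + 3³) = -299*(-4 + 27) = -299*23 = -6877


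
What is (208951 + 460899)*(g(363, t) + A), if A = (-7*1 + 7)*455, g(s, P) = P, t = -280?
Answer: -187558000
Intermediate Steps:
A = 0 (A = (-7 + 7)*455 = 0*455 = 0)
(208951 + 460899)*(g(363, t) + A) = (208951 + 460899)*(-280 + 0) = 669850*(-280) = -187558000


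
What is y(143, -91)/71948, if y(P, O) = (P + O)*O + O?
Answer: -4823/71948 ≈ -0.067034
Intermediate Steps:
y(P, O) = O + O*(O + P) (y(P, O) = (O + P)*O + O = O*(O + P) + O = O + O*(O + P))
y(143, -91)/71948 = -91*(1 - 91 + 143)/71948 = -91*53*(1/71948) = -4823*1/71948 = -4823/71948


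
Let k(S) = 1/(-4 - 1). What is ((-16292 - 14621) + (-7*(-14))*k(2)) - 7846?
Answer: -193893/5 ≈ -38779.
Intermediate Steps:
k(S) = -1/5 (k(S) = 1/(-5) = -1/5)
((-16292 - 14621) + (-7*(-14))*k(2)) - 7846 = ((-16292 - 14621) - 7*(-14)*(-1/5)) - 7846 = (-30913 + 98*(-1/5)) - 7846 = (-30913 - 98/5) - 7846 = -154663/5 - 7846 = -193893/5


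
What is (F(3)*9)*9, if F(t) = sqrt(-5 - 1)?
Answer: 81*I*sqrt(6) ≈ 198.41*I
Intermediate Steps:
F(t) = I*sqrt(6) (F(t) = sqrt(-6) = I*sqrt(6))
(F(3)*9)*9 = ((I*sqrt(6))*9)*9 = (9*I*sqrt(6))*9 = 81*I*sqrt(6)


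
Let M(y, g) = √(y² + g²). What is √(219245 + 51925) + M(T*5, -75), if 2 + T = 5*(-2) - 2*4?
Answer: 125 + 3*√30130 ≈ 645.74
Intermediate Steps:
T = -20 (T = -2 + (5*(-2) - 2*4) = -2 + (-10 - 8) = -2 - 18 = -20)
M(y, g) = √(g² + y²)
√(219245 + 51925) + M(T*5, -75) = √(219245 + 51925) + √((-75)² + (-20*5)²) = √271170 + √(5625 + (-100)²) = 3*√30130 + √(5625 + 10000) = 3*√30130 + √15625 = 3*√30130 + 125 = 125 + 3*√30130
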